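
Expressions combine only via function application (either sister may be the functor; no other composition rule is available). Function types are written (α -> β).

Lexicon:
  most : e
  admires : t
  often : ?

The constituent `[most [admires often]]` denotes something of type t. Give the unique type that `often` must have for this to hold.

(t -> (e -> t))

[most [admires often]] must have type t. The sister most has type e; that is not a function onto t, so [admires often] must be the functor, of type (e -> t).
[admires often] must have type (e -> t). The sister admires has type t; that is not a function onto (e -> t), so often must be the functor, of type (t -> (e -> t)).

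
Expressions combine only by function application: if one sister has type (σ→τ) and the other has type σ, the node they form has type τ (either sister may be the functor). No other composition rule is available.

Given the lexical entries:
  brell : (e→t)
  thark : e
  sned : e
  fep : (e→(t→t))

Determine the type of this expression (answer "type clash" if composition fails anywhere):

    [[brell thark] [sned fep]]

At [brell thark], brell : (e→t) takes thark : e, giving t.
At [sned fep], fep : (e→(t→t)) takes sned : e, giving (t→t).
At [[brell thark] [sned fep]], [sned fep] : (t→t) takes [brell thark] : t, giving t.

t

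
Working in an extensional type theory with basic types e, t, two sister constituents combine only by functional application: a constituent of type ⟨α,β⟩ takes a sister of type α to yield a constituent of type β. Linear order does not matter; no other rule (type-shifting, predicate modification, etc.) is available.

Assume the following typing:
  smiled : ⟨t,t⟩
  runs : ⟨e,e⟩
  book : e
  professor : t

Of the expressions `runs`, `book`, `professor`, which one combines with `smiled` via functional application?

runs : ⟨e,e⟩ — smiled needs t; runs needs e; neither fits.
book : e — smiled needs t; book needs nothing (atomic); neither fits.
professor — combines: smiled : ⟨t,t⟩ takes professor : t as argument, giving t.

professor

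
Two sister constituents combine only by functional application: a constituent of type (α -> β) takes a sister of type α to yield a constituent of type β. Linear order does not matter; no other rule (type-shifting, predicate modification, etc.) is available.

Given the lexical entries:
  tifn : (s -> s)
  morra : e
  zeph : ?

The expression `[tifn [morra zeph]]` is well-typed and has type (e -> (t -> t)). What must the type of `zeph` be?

(e -> ((s -> s) -> (e -> (t -> t))))

For [tifn [morra zeph]] to have type (e -> (t -> t)) with tifn of type (s -> s), [morra zeph] must be the function: [morra zeph] : ((s -> s) -> (e -> (t -> t))).
For [morra zeph] to have type ((s -> s) -> (e -> (t -> t))) with morra of type e, zeph must be the function: zeph : (e -> ((s -> s) -> (e -> (t -> t)))).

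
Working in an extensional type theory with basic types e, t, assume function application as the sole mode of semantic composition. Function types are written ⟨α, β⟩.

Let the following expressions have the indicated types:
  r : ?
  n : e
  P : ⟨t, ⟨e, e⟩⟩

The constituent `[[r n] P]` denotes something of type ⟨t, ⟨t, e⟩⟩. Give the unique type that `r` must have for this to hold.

[[r n] P] must have type ⟨t, ⟨t, e⟩⟩. The sister P has type ⟨t, ⟨e, e⟩⟩; that is not a function onto ⟨t, ⟨t, e⟩⟩, so [r n] must be the functor, of type ⟨⟨t, ⟨e, e⟩⟩, ⟨t, ⟨t, e⟩⟩⟩.
[r n] must have type ⟨⟨t, ⟨e, e⟩⟩, ⟨t, ⟨t, e⟩⟩⟩. The sister n has type e; that is not a function onto ⟨⟨t, ⟨e, e⟩⟩, ⟨t, ⟨t, e⟩⟩⟩, so r must be the functor, of type ⟨e, ⟨⟨t, ⟨e, e⟩⟩, ⟨t, ⟨t, e⟩⟩⟩⟩.

⟨e, ⟨⟨t, ⟨e, e⟩⟩, ⟨t, ⟨t, e⟩⟩⟩⟩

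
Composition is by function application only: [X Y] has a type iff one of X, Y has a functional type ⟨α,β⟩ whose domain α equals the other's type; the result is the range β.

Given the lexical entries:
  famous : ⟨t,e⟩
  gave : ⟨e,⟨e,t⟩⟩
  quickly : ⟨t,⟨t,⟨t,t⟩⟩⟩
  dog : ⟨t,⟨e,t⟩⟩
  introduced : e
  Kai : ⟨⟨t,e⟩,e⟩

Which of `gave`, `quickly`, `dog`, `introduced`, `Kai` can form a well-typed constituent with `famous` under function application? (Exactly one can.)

Kai

gave : ⟨e,⟨e,t⟩⟩ — no; famous wants t, and gave wants e.
quickly : ⟨t,⟨t,⟨t,t⟩⟩⟩ — no; famous wants t, and quickly wants t.
dog : ⟨t,⟨e,t⟩⟩ — no; famous wants t, and dog wants t.
introduced : e — no; famous wants t, and introduced wants nothing (atomic).
Kai — combines: Kai : ⟨⟨t,e⟩,e⟩ takes famous : ⟨t,e⟩ as argument, giving e.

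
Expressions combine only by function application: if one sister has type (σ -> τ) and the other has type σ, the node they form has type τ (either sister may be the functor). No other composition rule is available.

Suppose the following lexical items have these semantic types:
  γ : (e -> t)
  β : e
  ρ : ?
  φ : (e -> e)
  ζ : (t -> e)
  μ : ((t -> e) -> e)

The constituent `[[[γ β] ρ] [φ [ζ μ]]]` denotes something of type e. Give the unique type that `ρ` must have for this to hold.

[[[γ β] ρ] [φ [ζ μ]]] is required to be e. [φ [ζ μ]] : e cannot yield e as functor, so [[γ β] ρ] : (e -> e).
[[γ β] ρ] is required to be (e -> e). [γ β] : t cannot yield (e -> e) as functor, so ρ : (t -> (e -> e)).

(t -> (e -> e))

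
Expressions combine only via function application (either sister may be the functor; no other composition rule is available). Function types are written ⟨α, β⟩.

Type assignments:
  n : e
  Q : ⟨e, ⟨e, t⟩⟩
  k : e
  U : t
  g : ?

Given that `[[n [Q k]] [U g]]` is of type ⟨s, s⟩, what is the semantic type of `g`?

[[n [Q k]] [U g]] must have type ⟨s, s⟩. The sister [n [Q k]] has type t; that is not a function onto ⟨s, s⟩, so [U g] must be the functor, of type ⟨t, ⟨s, s⟩⟩.
[U g] must have type ⟨t, ⟨s, s⟩⟩. The sister U has type t; that is not a function onto ⟨t, ⟨s, s⟩⟩, so g must be the functor, of type ⟨t, ⟨t, ⟨s, s⟩⟩⟩.

⟨t, ⟨t, ⟨s, s⟩⟩⟩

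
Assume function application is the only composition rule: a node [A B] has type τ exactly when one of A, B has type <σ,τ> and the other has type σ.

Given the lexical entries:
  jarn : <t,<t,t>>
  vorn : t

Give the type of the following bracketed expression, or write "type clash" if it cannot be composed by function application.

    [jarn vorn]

<t,t>

[jarn vorn]: functor jarn : <t,<t,t>>, argument vorn : t; result <t,t>.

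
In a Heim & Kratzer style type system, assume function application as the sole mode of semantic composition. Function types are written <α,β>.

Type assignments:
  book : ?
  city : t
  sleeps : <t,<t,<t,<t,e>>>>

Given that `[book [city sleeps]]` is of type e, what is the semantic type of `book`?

For [book [city sleeps]] to have type e with [city sleeps] of type <t,<t,<t,e>>>, book must be the function: book : <<t,<t,<t,e>>>,e>.

<<t,<t,<t,e>>>,e>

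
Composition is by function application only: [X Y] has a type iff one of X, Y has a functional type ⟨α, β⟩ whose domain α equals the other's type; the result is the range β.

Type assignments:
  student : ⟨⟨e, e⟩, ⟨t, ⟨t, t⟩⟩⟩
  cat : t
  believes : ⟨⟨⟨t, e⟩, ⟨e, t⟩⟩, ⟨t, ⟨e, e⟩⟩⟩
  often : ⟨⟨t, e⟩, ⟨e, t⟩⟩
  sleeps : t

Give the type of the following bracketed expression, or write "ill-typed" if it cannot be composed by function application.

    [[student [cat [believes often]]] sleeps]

⟨t, t⟩

[believes often]: believes is ⟨⟨⟨t, e⟩, ⟨e, t⟩⟩, ⟨t, ⟨e, e⟩⟩⟩, often is ⟨⟨t, e⟩, ⟨e, t⟩⟩; result ⟨t, ⟨e, e⟩⟩.
[cat [believes often]]: [believes often] is ⟨t, ⟨e, e⟩⟩, cat is t; result ⟨e, e⟩.
[student [cat [believes often]]]: student is ⟨⟨e, e⟩, ⟨t, ⟨t, t⟩⟩⟩, [cat [believes often]] is ⟨e, e⟩; result ⟨t, ⟨t, t⟩⟩.
[[student [cat [believes often]]] sleeps]: [student [cat [believes often]]] is ⟨t, ⟨t, t⟩⟩, sleeps is t; result ⟨t, t⟩.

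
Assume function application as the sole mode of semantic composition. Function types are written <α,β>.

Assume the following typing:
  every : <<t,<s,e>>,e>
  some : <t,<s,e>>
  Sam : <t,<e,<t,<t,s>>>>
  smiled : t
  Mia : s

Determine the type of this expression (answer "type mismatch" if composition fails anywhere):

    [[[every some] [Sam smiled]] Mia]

[every some] — every of type <<t,<s,e>>,e> combines with some of type <t,<s,e>>: type e.
[Sam smiled] — Sam of type <t,<e,<t,<t,s>>>> combines with smiled of type t: type <e,<t,<t,s>>>.
[[every some] [Sam smiled]] — [Sam smiled] of type <e,<t,<t,s>>> combines with [every some] of type e: type <t,<t,s>>.
At [[[every some] [Sam smiled]] Mia]: neither <t,<t,s>> nor s can take the other as argument; the node is ill-typed.

type mismatch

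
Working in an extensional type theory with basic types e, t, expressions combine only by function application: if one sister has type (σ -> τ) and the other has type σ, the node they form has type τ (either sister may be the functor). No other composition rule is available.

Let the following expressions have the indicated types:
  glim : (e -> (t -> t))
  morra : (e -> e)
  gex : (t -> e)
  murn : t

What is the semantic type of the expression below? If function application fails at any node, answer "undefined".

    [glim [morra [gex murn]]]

At [gex murn], gex : (t -> e) takes murn : t, giving e.
At [morra [gex murn]], morra : (e -> e) takes [gex murn] : e, giving e.
At [glim [morra [gex murn]]], glim : (e -> (t -> t)) takes [morra [gex murn]] : e, giving (t -> t).

(t -> t)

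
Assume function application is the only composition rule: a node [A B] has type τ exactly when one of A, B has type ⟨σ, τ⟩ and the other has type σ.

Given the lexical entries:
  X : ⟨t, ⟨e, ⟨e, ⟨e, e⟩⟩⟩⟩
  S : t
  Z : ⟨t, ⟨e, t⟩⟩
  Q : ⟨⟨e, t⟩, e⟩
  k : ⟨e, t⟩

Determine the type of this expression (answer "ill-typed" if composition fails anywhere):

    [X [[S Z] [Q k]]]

⟨e, ⟨e, ⟨e, e⟩⟩⟩

[S Z]: ⟨t, ⟨e, t⟩⟩ applied to t yields ⟨e, t⟩.
[Q k]: ⟨⟨e, t⟩, e⟩ applied to ⟨e, t⟩ yields e.
[[S Z] [Q k]]: ⟨e, t⟩ applied to e yields t.
[X [[S Z] [Q k]]]: ⟨t, ⟨e, ⟨e, ⟨e, e⟩⟩⟩⟩ applied to t yields ⟨e, ⟨e, ⟨e, e⟩⟩⟩.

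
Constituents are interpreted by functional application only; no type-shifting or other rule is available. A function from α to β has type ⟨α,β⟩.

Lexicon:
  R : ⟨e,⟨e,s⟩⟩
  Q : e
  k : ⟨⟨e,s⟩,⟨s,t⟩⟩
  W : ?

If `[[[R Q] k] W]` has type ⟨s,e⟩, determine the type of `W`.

[[[R Q] k] W] is required to be ⟨s,e⟩. [[R Q] k] : ⟨s,t⟩ cannot yield ⟨s,e⟩ as functor, so W : ⟨⟨s,t⟩,⟨s,e⟩⟩.

⟨⟨s,t⟩,⟨s,e⟩⟩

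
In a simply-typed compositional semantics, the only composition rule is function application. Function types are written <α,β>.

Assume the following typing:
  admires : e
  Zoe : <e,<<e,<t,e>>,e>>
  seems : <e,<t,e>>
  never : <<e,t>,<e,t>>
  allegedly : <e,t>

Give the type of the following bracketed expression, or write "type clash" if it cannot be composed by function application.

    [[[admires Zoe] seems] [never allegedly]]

t

[admires Zoe]: Zoe is <e,<<e,<t,e>>,e>>, admires is e; result <<e,<t,e>>,e>.
[[admires Zoe] seems]: [admires Zoe] is <<e,<t,e>>,e>, seems is <e,<t,e>>; result e.
[never allegedly]: never is <<e,t>,<e,t>>, allegedly is <e,t>; result <e,t>.
[[[admires Zoe] seems] [never allegedly]]: [never allegedly] is <e,t>, [[admires Zoe] seems] is e; result t.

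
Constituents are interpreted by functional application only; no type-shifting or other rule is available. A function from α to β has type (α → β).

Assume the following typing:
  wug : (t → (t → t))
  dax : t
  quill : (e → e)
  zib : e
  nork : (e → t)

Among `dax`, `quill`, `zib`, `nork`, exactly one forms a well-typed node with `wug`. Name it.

dax — combines: wug : (t → (t → t)) takes dax : t as argument, giving (t → t).
quill : (e → e) — wug needs t; quill needs e; neither fits.
zib : e — wug needs t; zib needs nothing (atomic); neither fits.
nork : (e → t) — wug needs t; nork needs e; neither fits.

dax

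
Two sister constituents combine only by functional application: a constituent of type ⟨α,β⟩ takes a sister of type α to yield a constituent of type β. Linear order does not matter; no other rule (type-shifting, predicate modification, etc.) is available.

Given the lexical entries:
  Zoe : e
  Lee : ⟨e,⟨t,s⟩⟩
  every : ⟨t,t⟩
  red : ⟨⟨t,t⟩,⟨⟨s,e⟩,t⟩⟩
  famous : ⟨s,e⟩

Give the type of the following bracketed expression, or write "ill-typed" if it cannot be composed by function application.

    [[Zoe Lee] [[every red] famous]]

s

[Zoe Lee]: ⟨e,⟨t,s⟩⟩ applied to e yields ⟨t,s⟩.
[every red]: ⟨⟨t,t⟩,⟨⟨s,e⟩,t⟩⟩ applied to ⟨t,t⟩ yields ⟨⟨s,e⟩,t⟩.
[[every red] famous]: ⟨⟨s,e⟩,t⟩ applied to ⟨s,e⟩ yields t.
[[Zoe Lee] [[every red] famous]]: ⟨t,s⟩ applied to t yields s.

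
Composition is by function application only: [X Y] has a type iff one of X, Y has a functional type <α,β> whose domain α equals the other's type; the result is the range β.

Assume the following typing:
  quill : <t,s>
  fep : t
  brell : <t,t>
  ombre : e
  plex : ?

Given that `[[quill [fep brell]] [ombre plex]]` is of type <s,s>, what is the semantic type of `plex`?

<e,<s,<s,s>>>

[[quill [fep brell]] [ombre plex]] must have type <s,s>. The sister [quill [fep brell]] has type s; that is not a function onto <s,s>, so [ombre plex] must be the functor, of type <s,<s,s>>.
[ombre plex] must have type <s,<s,s>>. The sister ombre has type e; that is not a function onto <s,<s,s>>, so plex must be the functor, of type <e,<s,<s,s>>>.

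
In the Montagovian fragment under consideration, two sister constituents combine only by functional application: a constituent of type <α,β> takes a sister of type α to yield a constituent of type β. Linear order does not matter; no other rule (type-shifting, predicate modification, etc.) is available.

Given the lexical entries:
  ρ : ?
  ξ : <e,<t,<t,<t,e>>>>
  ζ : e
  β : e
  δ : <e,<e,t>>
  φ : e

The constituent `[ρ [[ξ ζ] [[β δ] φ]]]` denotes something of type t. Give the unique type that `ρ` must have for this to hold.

<<t,<t,e>>,t>

[ρ [[ξ ζ] [[β δ] φ]]] is required to be t. [[ξ ζ] [[β δ] φ]] : <t,<t,e>> cannot yield t as functor, so ρ : <<t,<t,e>>,t>.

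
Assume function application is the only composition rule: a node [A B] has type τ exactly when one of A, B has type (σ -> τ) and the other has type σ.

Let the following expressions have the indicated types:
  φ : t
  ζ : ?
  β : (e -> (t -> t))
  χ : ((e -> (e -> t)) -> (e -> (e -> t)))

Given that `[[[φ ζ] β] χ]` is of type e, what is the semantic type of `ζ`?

(t -> ((e -> (t -> t)) -> (((e -> (e -> t)) -> (e -> (e -> t))) -> e)))

For [[[φ ζ] β] χ] to have type e with χ of type ((e -> (e -> t)) -> (e -> (e -> t))), [[φ ζ] β] must be the function: [[φ ζ] β] : (((e -> (e -> t)) -> (e -> (e -> t))) -> e).
For [[φ ζ] β] to have type (((e -> (e -> t)) -> (e -> (e -> t))) -> e) with β of type (e -> (t -> t)), [φ ζ] must be the function: [φ ζ] : ((e -> (t -> t)) -> (((e -> (e -> t)) -> (e -> (e -> t))) -> e)).
For [φ ζ] to have type ((e -> (t -> t)) -> (((e -> (e -> t)) -> (e -> (e -> t))) -> e)) with φ of type t, ζ must be the function: ζ : (t -> ((e -> (t -> t)) -> (((e -> (e -> t)) -> (e -> (e -> t))) -> e))).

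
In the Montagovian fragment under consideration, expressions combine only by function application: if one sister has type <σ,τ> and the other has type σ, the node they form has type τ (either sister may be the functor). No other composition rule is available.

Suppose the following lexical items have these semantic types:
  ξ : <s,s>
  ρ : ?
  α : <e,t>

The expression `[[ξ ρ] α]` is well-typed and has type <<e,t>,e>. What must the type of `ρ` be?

<<s,s>,<<e,t>,<<e,t>,e>>>

At [[ξ ρ] α] (required: <<e,t>,e>): α is <e,t>, which is not a function with range <<e,t>,e>; hence [ξ ρ] is the functor — type <<e,t>,<<e,t>,e>>.
At [ξ ρ] (required: <<e,t>,<<e,t>,e>>): ξ is <s,s>, which is not a function with range <<e,t>,<<e,t>,e>>; hence ρ is the functor — type <<s,s>,<<e,t>,<<e,t>,e>>>.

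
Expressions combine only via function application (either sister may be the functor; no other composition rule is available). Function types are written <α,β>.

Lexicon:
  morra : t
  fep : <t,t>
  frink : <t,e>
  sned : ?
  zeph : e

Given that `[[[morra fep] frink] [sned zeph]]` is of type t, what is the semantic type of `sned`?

<e,<e,t>>

[[[morra fep] frink] [sned zeph]] is required to be t. [[morra fep] frink] : e cannot yield t as functor, so [sned zeph] : <e,t>.
[sned zeph] is required to be <e,t>. zeph : e cannot yield <e,t> as functor, so sned : <e,<e,t>>.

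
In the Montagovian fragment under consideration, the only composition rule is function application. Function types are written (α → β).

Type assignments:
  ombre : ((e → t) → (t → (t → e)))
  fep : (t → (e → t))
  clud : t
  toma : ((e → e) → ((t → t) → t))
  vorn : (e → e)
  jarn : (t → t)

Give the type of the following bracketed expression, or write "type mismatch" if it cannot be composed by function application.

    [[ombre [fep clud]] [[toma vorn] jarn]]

[fep clud] — fep of type (t → (e → t)) combines with clud of type t: type (e → t).
[ombre [fep clud]] — ombre of type ((e → t) → (t → (t → e))) combines with [fep clud] of type (e → t): type (t → (t → e)).
[toma vorn] — toma of type ((e → e) → ((t → t) → t)) combines with vorn of type (e → e): type ((t → t) → t).
[[toma vorn] jarn] — [toma vorn] of type ((t → t) → t) combines with jarn of type (t → t): type t.
[[ombre [fep clud]] [[toma vorn] jarn]] — [ombre [fep clud]] of type (t → (t → e)) combines with [[toma vorn] jarn] of type t: type (t → e).

(t → e)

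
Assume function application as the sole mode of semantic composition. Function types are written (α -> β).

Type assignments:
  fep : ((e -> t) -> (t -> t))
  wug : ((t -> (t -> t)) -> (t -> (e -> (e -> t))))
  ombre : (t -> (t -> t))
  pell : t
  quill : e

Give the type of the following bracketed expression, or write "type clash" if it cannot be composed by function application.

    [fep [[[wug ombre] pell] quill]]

[wug ombre]: wug is ((t -> (t -> t)) -> (t -> (e -> (e -> t)))), ombre is (t -> (t -> t)); result (t -> (e -> (e -> t))).
[[wug ombre] pell]: [wug ombre] is (t -> (e -> (e -> t))), pell is t; result (e -> (e -> t)).
[[[wug ombre] pell] quill]: [[wug ombre] pell] is (e -> (e -> t)), quill is e; result (e -> t).
[fep [[[wug ombre] pell] quill]]: fep is ((e -> t) -> (t -> t)), [[[wug ombre] pell] quill] is (e -> t); result (t -> t).

(t -> t)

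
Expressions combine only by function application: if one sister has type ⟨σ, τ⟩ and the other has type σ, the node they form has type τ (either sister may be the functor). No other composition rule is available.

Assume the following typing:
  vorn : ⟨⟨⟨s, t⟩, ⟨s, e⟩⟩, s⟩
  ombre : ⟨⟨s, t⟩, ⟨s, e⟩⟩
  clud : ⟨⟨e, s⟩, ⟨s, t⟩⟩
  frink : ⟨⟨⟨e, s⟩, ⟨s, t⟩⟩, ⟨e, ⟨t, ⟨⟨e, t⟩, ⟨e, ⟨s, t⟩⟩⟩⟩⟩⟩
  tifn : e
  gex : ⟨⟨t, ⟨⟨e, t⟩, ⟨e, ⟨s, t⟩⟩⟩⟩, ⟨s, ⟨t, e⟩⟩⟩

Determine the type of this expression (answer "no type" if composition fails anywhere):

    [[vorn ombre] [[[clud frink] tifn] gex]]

⟨t, e⟩

[vorn ombre]: vorn is ⟨⟨⟨s, t⟩, ⟨s, e⟩⟩, s⟩, ombre is ⟨⟨s, t⟩, ⟨s, e⟩⟩; result s.
[clud frink]: frink is ⟨⟨⟨e, s⟩, ⟨s, t⟩⟩, ⟨e, ⟨t, ⟨⟨e, t⟩, ⟨e, ⟨s, t⟩⟩⟩⟩⟩⟩, clud is ⟨⟨e, s⟩, ⟨s, t⟩⟩; result ⟨e, ⟨t, ⟨⟨e, t⟩, ⟨e, ⟨s, t⟩⟩⟩⟩⟩.
[[clud frink] tifn]: [clud frink] is ⟨e, ⟨t, ⟨⟨e, t⟩, ⟨e, ⟨s, t⟩⟩⟩⟩⟩, tifn is e; result ⟨t, ⟨⟨e, t⟩, ⟨e, ⟨s, t⟩⟩⟩⟩.
[[[clud frink] tifn] gex]: gex is ⟨⟨t, ⟨⟨e, t⟩, ⟨e, ⟨s, t⟩⟩⟩⟩, ⟨s, ⟨t, e⟩⟩⟩, [[clud frink] tifn] is ⟨t, ⟨⟨e, t⟩, ⟨e, ⟨s, t⟩⟩⟩⟩; result ⟨s, ⟨t, e⟩⟩.
[[vorn ombre] [[[clud frink] tifn] gex]]: [[[clud frink] tifn] gex] is ⟨s, ⟨t, e⟩⟩, [vorn ombre] is s; result ⟨t, e⟩.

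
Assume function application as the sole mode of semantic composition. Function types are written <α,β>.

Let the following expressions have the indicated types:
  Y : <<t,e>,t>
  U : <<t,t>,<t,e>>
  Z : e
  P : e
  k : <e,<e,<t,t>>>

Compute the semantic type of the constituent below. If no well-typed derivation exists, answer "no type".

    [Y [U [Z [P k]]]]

[P k]: k is <e,<e,<t,t>>>, P is e; result <e,<t,t>>.
[Z [P k]]: [P k] is <e,<t,t>>, Z is e; result <t,t>.
[U [Z [P k]]]: U is <<t,t>,<t,e>>, [Z [P k]] is <t,t>; result <t,e>.
[Y [U [Z [P k]]]]: Y is <<t,e>,t>, [U [Z [P k]]] is <t,e>; result t.

t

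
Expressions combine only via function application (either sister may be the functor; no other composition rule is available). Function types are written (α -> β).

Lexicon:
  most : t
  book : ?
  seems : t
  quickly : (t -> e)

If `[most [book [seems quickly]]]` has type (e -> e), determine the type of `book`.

(e -> (t -> (e -> e)))

For [most [book [seems quickly]]] to have type (e -> e) with most of type t, [book [seems quickly]] must be the function: [book [seems quickly]] : (t -> (e -> e)).
For [book [seems quickly]] to have type (t -> (e -> e)) with [seems quickly] of type e, book must be the function: book : (e -> (t -> (e -> e))).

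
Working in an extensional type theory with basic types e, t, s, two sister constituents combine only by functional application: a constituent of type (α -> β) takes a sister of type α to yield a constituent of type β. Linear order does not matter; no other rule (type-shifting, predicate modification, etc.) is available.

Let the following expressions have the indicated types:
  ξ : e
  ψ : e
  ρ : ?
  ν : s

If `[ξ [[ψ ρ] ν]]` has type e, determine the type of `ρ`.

[ξ [[ψ ρ] ν]] is required to be e. ξ : e cannot yield e as functor, so [[ψ ρ] ν] : (e -> e).
[[ψ ρ] ν] is required to be (e -> e). ν : s cannot yield (e -> e) as functor, so [ψ ρ] : (s -> (e -> e)).
[ψ ρ] is required to be (s -> (e -> e)). ψ : e cannot yield (s -> (e -> e)) as functor, so ρ : (e -> (s -> (e -> e))).

(e -> (s -> (e -> e)))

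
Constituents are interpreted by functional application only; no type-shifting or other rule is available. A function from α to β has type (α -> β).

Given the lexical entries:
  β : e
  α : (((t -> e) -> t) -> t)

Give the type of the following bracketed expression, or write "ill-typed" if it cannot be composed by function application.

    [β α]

[β α]: e and (((t -> e) -> t) -> t) cannot combine by function application — type clash.

ill-typed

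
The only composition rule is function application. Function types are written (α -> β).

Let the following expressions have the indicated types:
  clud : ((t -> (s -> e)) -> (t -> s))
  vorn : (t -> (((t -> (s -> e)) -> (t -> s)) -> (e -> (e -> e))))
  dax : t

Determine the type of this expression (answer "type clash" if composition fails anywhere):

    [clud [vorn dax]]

[vorn dax]: vorn is (t -> (((t -> (s -> e)) -> (t -> s)) -> (e -> (e -> e)))), dax is t; result (((t -> (s -> e)) -> (t -> s)) -> (e -> (e -> e))).
[clud [vorn dax]]: [vorn dax] is (((t -> (s -> e)) -> (t -> s)) -> (e -> (e -> e))), clud is ((t -> (s -> e)) -> (t -> s)); result (e -> (e -> e)).

(e -> (e -> e))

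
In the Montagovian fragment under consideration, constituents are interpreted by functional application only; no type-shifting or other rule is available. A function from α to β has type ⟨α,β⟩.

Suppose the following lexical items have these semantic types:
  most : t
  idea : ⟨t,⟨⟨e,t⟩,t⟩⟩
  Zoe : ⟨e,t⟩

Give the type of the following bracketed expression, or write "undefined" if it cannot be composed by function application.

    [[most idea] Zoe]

t

[most idea]: functor idea : ⟨t,⟨⟨e,t⟩,t⟩⟩, argument most : t; result ⟨⟨e,t⟩,t⟩.
[[most idea] Zoe]: functor [most idea] : ⟨⟨e,t⟩,t⟩, argument Zoe : ⟨e,t⟩; result t.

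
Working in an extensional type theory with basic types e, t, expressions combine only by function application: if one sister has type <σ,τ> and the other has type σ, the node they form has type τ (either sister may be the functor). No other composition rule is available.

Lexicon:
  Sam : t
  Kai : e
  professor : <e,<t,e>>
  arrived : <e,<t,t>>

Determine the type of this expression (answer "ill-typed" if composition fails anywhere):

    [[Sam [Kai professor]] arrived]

[Kai professor]: professor is <e,<t,e>>, Kai is e; result <t,e>.
[Sam [Kai professor]]: [Kai professor] is <t,e>, Sam is t; result e.
[[Sam [Kai professor]] arrived]: arrived is <e,<t,t>>, [Sam [Kai professor]] is e; result <t,t>.

<t,t>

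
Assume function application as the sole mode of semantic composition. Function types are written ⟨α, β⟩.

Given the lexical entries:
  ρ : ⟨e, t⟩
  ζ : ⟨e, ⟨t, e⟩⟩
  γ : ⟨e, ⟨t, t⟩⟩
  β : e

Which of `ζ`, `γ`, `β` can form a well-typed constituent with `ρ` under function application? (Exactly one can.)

ζ : ⟨e, ⟨t, e⟩⟩ — does not combine with ρ.
γ : ⟨e, ⟨t, t⟩⟩ — does not combine with ρ.
β — combines: ρ : ⟨e, t⟩ takes β : e as argument, giving t.

β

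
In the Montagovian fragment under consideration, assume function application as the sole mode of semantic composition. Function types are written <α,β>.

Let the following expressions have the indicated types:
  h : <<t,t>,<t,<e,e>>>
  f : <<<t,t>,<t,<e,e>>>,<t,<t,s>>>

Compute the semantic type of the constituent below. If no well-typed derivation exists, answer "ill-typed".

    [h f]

<t,<t,s>>

[h f]: f is <<<t,t>,<t,<e,e>>>,<t,<t,s>>>, h is <<t,t>,<t,<e,e>>>; result <t,<t,s>>.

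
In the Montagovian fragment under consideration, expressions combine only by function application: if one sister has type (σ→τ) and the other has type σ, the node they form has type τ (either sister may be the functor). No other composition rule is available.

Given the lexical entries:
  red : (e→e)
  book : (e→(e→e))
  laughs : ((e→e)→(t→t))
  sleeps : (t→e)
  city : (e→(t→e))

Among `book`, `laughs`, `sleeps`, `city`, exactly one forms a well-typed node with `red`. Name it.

book : (e→(e→e)) — does not combine with red.
laughs — combines: laughs : ((e→e)→(t→t)) takes red : (e→e) as argument, giving (t→t).
sleeps : (t→e) — does not combine with red.
city : (e→(t→e)) — does not combine with red.

laughs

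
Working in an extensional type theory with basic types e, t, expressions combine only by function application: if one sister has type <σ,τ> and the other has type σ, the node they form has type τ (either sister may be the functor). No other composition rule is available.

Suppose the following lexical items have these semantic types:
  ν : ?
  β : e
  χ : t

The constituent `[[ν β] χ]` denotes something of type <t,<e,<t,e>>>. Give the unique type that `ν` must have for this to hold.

At [[ν β] χ] (required: <t,<e,<t,e>>>): χ is t, which is not a function with range <t,<e,<t,e>>>; hence [ν β] is the functor — type <t,<t,<e,<t,e>>>>.
At [ν β] (required: <t,<t,<e,<t,e>>>>): β is e, which is not a function with range <t,<t,<e,<t,e>>>>; hence ν is the functor — type <e,<t,<t,<e,<t,e>>>>>.

<e,<t,<t,<e,<t,e>>>>>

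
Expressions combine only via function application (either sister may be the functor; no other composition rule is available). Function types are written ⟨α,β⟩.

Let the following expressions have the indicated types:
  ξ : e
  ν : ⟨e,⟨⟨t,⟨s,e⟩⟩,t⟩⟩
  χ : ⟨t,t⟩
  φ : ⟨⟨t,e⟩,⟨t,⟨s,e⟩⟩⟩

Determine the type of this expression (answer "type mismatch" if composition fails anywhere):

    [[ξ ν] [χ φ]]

type mismatch

[ξ ν]: ν is ⟨e,⟨⟨t,⟨s,e⟩⟩,t⟩⟩, ξ is e; result ⟨⟨t,⟨s,e⟩⟩,t⟩.
At [χ φ]: neither ⟨t,t⟩ nor ⟨⟨t,e⟩,⟨t,⟨s,e⟩⟩⟩ can take the other as argument; the node is ill-typed.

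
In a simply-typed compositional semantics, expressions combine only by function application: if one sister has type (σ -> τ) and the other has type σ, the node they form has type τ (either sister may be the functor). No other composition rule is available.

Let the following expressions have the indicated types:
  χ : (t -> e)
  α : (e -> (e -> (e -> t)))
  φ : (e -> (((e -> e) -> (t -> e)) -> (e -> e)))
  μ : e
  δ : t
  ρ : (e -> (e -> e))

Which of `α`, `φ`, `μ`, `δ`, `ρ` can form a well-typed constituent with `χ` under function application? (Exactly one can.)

δ

α : (e -> (e -> (e -> t))) — no; χ wants t, and α wants e.
φ : (e -> (((e -> e) -> (t -> e)) -> (e -> e))) — no; χ wants t, and φ wants e.
μ : e — no; χ wants t, and μ wants nothing (atomic).
δ — combines: χ : (t -> e) takes δ : t as argument, giving e.
ρ : (e -> (e -> e)) — no; χ wants t, and ρ wants e.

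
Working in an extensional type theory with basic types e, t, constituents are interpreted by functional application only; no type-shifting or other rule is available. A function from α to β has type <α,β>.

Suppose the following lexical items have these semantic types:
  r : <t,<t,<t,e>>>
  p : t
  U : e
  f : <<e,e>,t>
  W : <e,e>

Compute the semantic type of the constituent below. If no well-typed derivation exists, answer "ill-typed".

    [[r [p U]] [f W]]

[p U]: t with e — neither is a function whose domain matches the other; composition fails here.

ill-typed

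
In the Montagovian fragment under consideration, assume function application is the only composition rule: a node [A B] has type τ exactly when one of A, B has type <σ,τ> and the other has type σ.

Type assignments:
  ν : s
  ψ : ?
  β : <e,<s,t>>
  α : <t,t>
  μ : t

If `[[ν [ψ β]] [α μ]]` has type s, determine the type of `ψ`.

[[ν [ψ β]] [α μ]] is required to be s. [α μ] : t cannot yield s as functor, so [ν [ψ β]] : <t,s>.
[ν [ψ β]] is required to be <t,s>. ν : s cannot yield <t,s> as functor, so [ψ β] : <s,<t,s>>.
[ψ β] is required to be <s,<t,s>>. β : <e,<s,t>> cannot yield <s,<t,s>> as functor, so ψ : <<e,<s,t>>,<s,<t,s>>>.

<<e,<s,t>>,<s,<t,s>>>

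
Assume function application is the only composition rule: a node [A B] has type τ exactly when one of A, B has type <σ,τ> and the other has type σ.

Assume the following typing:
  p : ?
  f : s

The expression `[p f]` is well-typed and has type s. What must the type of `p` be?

[p f] must have type s. The sister f has type s; that is not a function onto s, so p must be the functor, of type <s,s>.

<s,s>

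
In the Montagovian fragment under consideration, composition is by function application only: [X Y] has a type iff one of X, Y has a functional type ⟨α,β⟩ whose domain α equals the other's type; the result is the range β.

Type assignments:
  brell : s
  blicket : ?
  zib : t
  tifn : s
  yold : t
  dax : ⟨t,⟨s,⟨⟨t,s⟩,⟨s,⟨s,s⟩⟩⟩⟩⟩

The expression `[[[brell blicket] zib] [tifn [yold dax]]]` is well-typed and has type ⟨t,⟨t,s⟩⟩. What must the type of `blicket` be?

⟨s,⟨t,⟨⟨⟨t,s⟩,⟨s,⟨s,s⟩⟩⟩,⟨t,⟨t,s⟩⟩⟩⟩⟩

[[[brell blicket] zib] [tifn [yold dax]]] must have type ⟨t,⟨t,s⟩⟩. The sister [tifn [yold dax]] has type ⟨⟨t,s⟩,⟨s,⟨s,s⟩⟩⟩; that is not a function onto ⟨t,⟨t,s⟩⟩, so [[brell blicket] zib] must be the functor, of type ⟨⟨⟨t,s⟩,⟨s,⟨s,s⟩⟩⟩,⟨t,⟨t,s⟩⟩⟩.
[[brell blicket] zib] must have type ⟨⟨⟨t,s⟩,⟨s,⟨s,s⟩⟩⟩,⟨t,⟨t,s⟩⟩⟩. The sister zib has type t; that is not a function onto ⟨⟨⟨t,s⟩,⟨s,⟨s,s⟩⟩⟩,⟨t,⟨t,s⟩⟩⟩, so [brell blicket] must be the functor, of type ⟨t,⟨⟨⟨t,s⟩,⟨s,⟨s,s⟩⟩⟩,⟨t,⟨t,s⟩⟩⟩⟩.
[brell blicket] must have type ⟨t,⟨⟨⟨t,s⟩,⟨s,⟨s,s⟩⟩⟩,⟨t,⟨t,s⟩⟩⟩⟩. The sister brell has type s; that is not a function onto ⟨t,⟨⟨⟨t,s⟩,⟨s,⟨s,s⟩⟩⟩,⟨t,⟨t,s⟩⟩⟩⟩, so blicket must be the functor, of type ⟨s,⟨t,⟨⟨⟨t,s⟩,⟨s,⟨s,s⟩⟩⟩,⟨t,⟨t,s⟩⟩⟩⟩⟩.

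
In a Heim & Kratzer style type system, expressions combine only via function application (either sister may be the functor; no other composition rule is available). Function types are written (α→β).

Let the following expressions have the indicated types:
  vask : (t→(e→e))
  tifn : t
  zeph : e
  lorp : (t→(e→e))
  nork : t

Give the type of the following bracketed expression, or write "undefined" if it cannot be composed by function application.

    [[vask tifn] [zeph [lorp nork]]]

At [vask tifn], vask : (t→(e→e)) takes tifn : t, giving (e→e).
At [lorp nork], lorp : (t→(e→e)) takes nork : t, giving (e→e).
At [zeph [lorp nork]], [lorp nork] : (e→e) takes zeph : e, giving e.
At [[vask tifn] [zeph [lorp nork]]], [vask tifn] : (e→e) takes [zeph [lorp nork]] : e, giving e.

e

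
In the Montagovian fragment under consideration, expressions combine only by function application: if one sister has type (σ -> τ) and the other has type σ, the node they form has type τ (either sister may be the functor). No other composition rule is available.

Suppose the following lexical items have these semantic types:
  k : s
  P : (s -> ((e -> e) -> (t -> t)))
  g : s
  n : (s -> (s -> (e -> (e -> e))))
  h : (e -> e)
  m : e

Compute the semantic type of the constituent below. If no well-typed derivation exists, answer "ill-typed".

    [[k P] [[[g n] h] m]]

At [k P], P : (s -> ((e -> e) -> (t -> t))) takes k : s, giving ((e -> e) -> (t -> t)).
At [g n], n : (s -> (s -> (e -> (e -> e)))) takes g : s, giving (s -> (e -> (e -> e))).
[[g n] h]: (s -> (e -> (e -> e))) with (e -> e) — neither is a function whose domain matches the other; composition fails here.

ill-typed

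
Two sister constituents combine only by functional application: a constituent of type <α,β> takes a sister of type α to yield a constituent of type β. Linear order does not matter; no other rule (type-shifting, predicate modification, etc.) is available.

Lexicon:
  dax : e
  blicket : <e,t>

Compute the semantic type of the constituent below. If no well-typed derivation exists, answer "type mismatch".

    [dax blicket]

[dax blicket]: functor blicket : <e,t>, argument dax : e; result t.

t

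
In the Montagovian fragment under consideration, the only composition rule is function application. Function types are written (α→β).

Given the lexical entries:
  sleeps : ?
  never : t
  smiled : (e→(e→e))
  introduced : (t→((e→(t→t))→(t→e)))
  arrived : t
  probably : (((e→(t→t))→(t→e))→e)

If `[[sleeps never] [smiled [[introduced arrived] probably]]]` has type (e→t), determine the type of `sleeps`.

(t→((e→e)→(e→t)))

[[sleeps never] [smiled [[introduced arrived] probably]]] must have type (e→t). The sister [smiled [[introduced arrived] probably]] has type (e→e); that is not a function onto (e→t), so [sleeps never] must be the functor, of type ((e→e)→(e→t)).
[sleeps never] must have type ((e→e)→(e→t)). The sister never has type t; that is not a function onto ((e→e)→(e→t)), so sleeps must be the functor, of type (t→((e→e)→(e→t))).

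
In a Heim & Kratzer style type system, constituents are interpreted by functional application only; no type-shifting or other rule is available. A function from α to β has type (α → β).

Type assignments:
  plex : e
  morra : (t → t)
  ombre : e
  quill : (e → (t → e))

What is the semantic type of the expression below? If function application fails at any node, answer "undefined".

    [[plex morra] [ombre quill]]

undefined

[plex morra]: e with (t → t) — neither is a function whose domain matches the other; composition fails here.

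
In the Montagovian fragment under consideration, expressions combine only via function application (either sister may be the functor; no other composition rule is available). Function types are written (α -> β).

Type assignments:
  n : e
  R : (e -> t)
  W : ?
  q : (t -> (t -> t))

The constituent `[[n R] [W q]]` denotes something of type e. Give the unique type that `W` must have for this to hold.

((t -> (t -> t)) -> (t -> e))

For [[n R] [W q]] to have type e with [n R] of type t, [W q] must be the function: [W q] : (t -> e).
For [W q] to have type (t -> e) with q of type (t -> (t -> t)), W must be the function: W : ((t -> (t -> t)) -> (t -> e)).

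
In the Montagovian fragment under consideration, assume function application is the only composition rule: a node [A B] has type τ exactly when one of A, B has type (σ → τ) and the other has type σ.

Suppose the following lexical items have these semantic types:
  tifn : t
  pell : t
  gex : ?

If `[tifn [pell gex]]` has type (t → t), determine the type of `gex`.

At [tifn [pell gex]] (required: (t → t)): tifn is t, which is not a function with range (t → t); hence [pell gex] is the functor — type (t → (t → t)).
At [pell gex] (required: (t → (t → t))): pell is t, which is not a function with range (t → (t → t)); hence gex is the functor — type (t → (t → (t → t))).

(t → (t → (t → t)))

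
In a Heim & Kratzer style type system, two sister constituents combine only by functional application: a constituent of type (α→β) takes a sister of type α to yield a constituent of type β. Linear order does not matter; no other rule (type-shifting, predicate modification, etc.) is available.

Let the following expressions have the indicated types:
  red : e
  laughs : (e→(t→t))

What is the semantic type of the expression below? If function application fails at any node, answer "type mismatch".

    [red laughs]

[red laughs]: (e→(t→t)) applied to e yields (t→t).

(t→t)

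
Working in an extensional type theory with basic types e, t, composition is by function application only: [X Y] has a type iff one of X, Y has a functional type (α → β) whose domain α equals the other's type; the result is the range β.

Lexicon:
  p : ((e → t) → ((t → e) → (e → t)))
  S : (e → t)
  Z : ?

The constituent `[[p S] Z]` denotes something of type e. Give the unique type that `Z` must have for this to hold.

[[p S] Z] must have type e. The sister [p S] has type ((t → e) → (e → t)); that is not a function onto e, so Z must be the functor, of type (((t → e) → (e → t)) → e).

(((t → e) → (e → t)) → e)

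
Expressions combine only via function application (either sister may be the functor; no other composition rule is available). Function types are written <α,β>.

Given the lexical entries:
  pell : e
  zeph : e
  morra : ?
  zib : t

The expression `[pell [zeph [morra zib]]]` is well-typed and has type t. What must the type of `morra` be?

[pell [zeph [morra zib]]] must have type t. The sister pell has type e; that is not a function onto t, so [zeph [morra zib]] must be the functor, of type <e,t>.
[zeph [morra zib]] must have type <e,t>. The sister zeph has type e; that is not a function onto <e,t>, so [morra zib] must be the functor, of type <e,<e,t>>.
[morra zib] must have type <e,<e,t>>. The sister zib has type t; that is not a function onto <e,<e,t>>, so morra must be the functor, of type <t,<e,<e,t>>>.

<t,<e,<e,t>>>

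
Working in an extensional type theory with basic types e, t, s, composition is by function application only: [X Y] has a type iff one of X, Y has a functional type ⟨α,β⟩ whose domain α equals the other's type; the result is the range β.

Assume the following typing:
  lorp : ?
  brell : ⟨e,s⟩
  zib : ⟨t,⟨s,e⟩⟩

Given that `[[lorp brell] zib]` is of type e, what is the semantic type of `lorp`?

⟨⟨e,s⟩,⟨⟨t,⟨s,e⟩⟩,e⟩⟩

[[lorp brell] zib] is required to be e. zib : ⟨t,⟨s,e⟩⟩ cannot yield e as functor, so [lorp brell] : ⟨⟨t,⟨s,e⟩⟩,e⟩.
[lorp brell] is required to be ⟨⟨t,⟨s,e⟩⟩,e⟩. brell : ⟨e,s⟩ cannot yield ⟨⟨t,⟨s,e⟩⟩,e⟩ as functor, so lorp : ⟨⟨e,s⟩,⟨⟨t,⟨s,e⟩⟩,e⟩⟩.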